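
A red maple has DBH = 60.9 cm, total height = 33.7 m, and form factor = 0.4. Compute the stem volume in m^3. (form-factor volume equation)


Formula: V = pi * (DBH/200)^2 * H * ff
Radius = DBH/200 = 60.9/200 = 0.3045 m
Radius^2 = 0.3045^2 = 0.09272025 m^2
V = pi * 0.09272025 * 33.7 * 0.4
V = 3.927 m^3

3.927


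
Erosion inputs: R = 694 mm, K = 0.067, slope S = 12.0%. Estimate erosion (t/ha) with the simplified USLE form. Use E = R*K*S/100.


Formula: E = R * K * S / 100  (simplified USLE)
R * K = 694 * 0.067 = 46.498
E = 46.498 * 12.0 / 100 = 5.58 t/ha

5.58


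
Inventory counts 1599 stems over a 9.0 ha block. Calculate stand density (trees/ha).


Formula: Stand Density = N_trees / Area_ha
Density = 1599 trees / 9.0 ha
Density = 178 trees/ha

178


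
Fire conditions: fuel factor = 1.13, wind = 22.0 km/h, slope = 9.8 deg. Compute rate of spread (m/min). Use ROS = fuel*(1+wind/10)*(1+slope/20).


Formula: ROS = fuel * (1 + wind/10) * (1 + slope/20)
Wind factor = 1 + 22.0/10 = 3.2
Slope factor = 1 + 9.8/20 = 1.49
ROS = 1.13 * 3.2 * 1.49 = 5.39 m/min

5.39


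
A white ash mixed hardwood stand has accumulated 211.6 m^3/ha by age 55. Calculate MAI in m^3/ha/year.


Formula: MAI = Total Volume / Stand Age
MAI = 211.6 m^3/ha / 55 years
MAI = 3.85 m^3/ha/year

3.85


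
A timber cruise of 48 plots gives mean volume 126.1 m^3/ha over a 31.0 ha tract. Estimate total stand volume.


Formula: Total Volume = Mean Volume per ha * Total Area
Total Volume = 126.1 m^3/ha * 31.0 ha
Total Volume = 3909 m^3

3909


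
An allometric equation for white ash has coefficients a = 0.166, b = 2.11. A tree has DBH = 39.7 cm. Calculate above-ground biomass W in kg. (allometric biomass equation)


Formula: W = a * DBH^b  (allometric power law)
DBH^b = 39.7^2.11 = 2362.9143
W = 0.166 * 2362.9143 = 392.2 kg

392.2


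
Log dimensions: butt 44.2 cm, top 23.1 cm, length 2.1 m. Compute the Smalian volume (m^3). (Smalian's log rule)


Smalian: V = (A1 + A2)/2 * L,  A = pi*(D/200)^2
A1 = pi*(44.2/200)^2 = 0.153439 m^2
A2 = pi*(23.1/200)^2 = 0.04191 m^2
V = (0.153439+0.04191)/2*2.1 = 0.2051 m^3

0.2051


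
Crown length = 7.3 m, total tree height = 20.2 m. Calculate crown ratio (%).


Formula: Crown Ratio = (Crown Length / Total Height) * 100
CR = (7.3 m / 20.2 m) * 100
CR = 0.3614 * 100 = 36.1%

36.1


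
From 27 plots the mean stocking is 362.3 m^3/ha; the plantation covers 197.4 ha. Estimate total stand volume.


Formula: Total Volume = Mean Volume per ha * Total Area
Total Volume = 362.3 m^3/ha * 197.4 ha
Total Volume = 71518 m^3

71518


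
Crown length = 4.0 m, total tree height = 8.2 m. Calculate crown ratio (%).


Formula: Crown Ratio = (Crown Length / Total Height) * 100
CR = (4.0 m / 8.2 m) * 100
CR = 0.4878 * 100 = 48.8%

48.8


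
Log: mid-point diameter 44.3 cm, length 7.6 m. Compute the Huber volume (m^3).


Huber: V = Am * L,  Am = pi*(Dm/200)^2
Am = pi*(44.3/200)^2 = 0.154134 m^2
V = 0.154134*7.6 = 1.1714 m^3

1.1714


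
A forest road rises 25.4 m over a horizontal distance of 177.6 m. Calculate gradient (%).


Formula: Gradient = rise / run * 100
Gradient = 25.4 / 177.6 * 100 = 14.3%

14.3


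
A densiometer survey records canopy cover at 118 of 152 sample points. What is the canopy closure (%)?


Formula: Canopy closure = covered points / total points * 100
Closure = 118 / 152 * 100
Closure = 0.7763 * 100 = 77.6%

77.6


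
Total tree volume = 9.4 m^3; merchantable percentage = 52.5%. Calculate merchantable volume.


Formula: MV = V_total * (merchantable_pct / 100)
Merchantable fraction = 52.5% / 100 = 0.525
MV = 9.4 m^3 * 0.525 = 4.935 m^3

4.935


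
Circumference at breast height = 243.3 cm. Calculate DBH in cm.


Formula: DBH = C / pi
DBH = 243.3 / pi
pi = 3.14159...
DBH = 77.4 cm

77.4


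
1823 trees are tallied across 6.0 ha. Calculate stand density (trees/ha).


Formula: Stand Density = N_trees / Area_ha
Density = 1823 trees / 6.0 ha
Density = 304 trees/ha

304


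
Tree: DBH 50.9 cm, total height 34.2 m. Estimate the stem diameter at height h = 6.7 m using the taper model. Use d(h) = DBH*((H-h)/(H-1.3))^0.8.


Taper: d(h) = DBH * ((H - h) / (H - 1.3))^0.8
Numerator = H - h = 34.2 - 6.7 = 27.5 m
Denominator = H - 1.3 = 34.2 - 1.3 = 32.9 m
Ratio = 27.5 / 32.9 = 0.83587
d = 50.9 * 0.83587^0.8 = 44.1 cm

44.1


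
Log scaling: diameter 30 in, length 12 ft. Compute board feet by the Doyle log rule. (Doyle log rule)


Doyle: BF = (D - 4)^2 * L / 16
Adjusted diameter = 30 - 4 = 26 in
(D-4)^2 = 26^2 = 676
BF = 676 * 12 / 16 = 507 BF

507


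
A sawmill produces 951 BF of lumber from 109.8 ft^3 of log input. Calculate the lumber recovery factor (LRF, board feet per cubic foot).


Formula: LRF = Lumber Output (BF) / Log Input (ft^3)
LRF = 951 BF / 109.8 ft^3
LRF = 8.66 BF/ft^3

8.66


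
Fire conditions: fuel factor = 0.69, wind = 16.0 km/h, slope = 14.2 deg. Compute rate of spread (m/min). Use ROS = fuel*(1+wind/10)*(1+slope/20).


Formula: ROS = fuel * (1 + wind/10) * (1 + slope/20)
Wind factor = 1 + 16.0/10 = 2.6
Slope factor = 1 + 14.2/20 = 1.71
ROS = 0.69 * 2.6 * 1.71 = 3.07 m/min

3.07


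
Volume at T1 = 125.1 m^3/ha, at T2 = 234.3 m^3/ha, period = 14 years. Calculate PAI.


Formula: PAI = (V_T2 - V_T1) / (T2 - T1)
Volume increment = 234.3 - 125.1 = 109.2 m^3/ha
PAI = 109.2 / 14 = 7.8 m^3/ha/year

7.8


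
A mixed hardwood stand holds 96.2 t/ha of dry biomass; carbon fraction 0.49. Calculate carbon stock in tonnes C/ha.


Formula: Carbon Stock = Biomass * Carbon Fraction
C = 96.2 t/ha * 0.49
C = 47.1 t C/ha

47.1


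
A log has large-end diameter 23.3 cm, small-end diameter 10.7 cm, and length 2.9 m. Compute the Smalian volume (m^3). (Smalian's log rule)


Smalian: V = (A1 + A2)/2 * L,  A = pi*(D/200)^2
A1 = pi*(23.3/200)^2 = 0.042638 m^2
A2 = pi*(10.7/200)^2 = 0.008992 m^2
V = (0.042638+0.008992)/2*2.9 = 0.0749 m^3

0.0749


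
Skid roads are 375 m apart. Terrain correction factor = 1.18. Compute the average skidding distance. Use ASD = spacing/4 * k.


Formula: ASD = (spacing / 4) * correction
Uncorrected distance = spacing / 4 = 375 / 4 = 93.75 m
ASD = 93.75 * 1.18 = 111 m

111


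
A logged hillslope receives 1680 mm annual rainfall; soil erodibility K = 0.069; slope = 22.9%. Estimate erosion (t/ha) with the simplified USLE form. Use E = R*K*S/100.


Formula: E = R * K * S / 100  (simplified USLE)
R * K = 1680 * 0.069 = 115.92
E = 115.92 * 22.9 / 100 = 26.55 t/ha

26.55


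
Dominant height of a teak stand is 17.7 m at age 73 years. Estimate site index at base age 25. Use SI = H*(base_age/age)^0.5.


Formula: SI = H_dom * (base_age / age)^0.5
Age ratio = 25 / 73 = 0.34247
sqrt(age_ratio) = 0.58521
SI = 17.7 * 0.58521 = 10.4 m

10.4


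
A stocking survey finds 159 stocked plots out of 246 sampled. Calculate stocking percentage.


Formula: Stocking % = stocked plots / total plots * 100
Stocking = 159 / 246 * 100
Stocking = 0.6463 * 100 = 64.6%

64.6


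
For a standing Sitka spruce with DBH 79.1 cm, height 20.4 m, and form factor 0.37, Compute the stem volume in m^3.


Formula: V = pi * (DBH/200)^2 * H * ff
Radius = DBH/200 = 79.1/200 = 0.3955 m
Radius^2 = 0.3955^2 = 0.15642025 m^2
V = pi * 0.15642025 * 20.4 * 0.37
V = 3.709 m^3

3.709


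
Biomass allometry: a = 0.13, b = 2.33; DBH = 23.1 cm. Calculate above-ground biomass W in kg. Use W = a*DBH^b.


Formula: W = a * DBH^b  (allometric power law)
DBH^b = 23.1^2.33 = 1503.8895
W = 0.13 * 1503.8895 = 195.5 kg

195.5


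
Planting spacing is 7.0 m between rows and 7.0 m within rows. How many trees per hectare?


Formula: TPH = 10000 m^2/ha / (spacing_x * spacing_y)
Area per tree = 7.0 m * 7.0 m = 49.0 m^2
TPH = 10000 / 49.0 = 204 trees/ha

204


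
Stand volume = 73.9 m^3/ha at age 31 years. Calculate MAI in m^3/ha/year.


Formula: MAI = Total Volume / Stand Age
MAI = 73.9 m^3/ha / 31 years
MAI = 2.38 m^3/ha/year

2.38


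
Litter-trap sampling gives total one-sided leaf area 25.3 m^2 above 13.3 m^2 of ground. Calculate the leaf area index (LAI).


Formula: LAI = total leaf area / ground area  (dimensionless)
LAI = 25.3 m^2 / 13.3 m^2
LAI = 1.9

1.9


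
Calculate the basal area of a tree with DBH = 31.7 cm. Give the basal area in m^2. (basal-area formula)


Formula: BA = pi * (DBH/2)^2 / 10000  (cm^2 to m^2)
Radius = DBH/2 = 31.7/2 = 15.85 cm
BA = pi * 15.85^2 / 10000
   = 789.2388 cm^2 / 10000
   = 0.0789 m^2

0.0789


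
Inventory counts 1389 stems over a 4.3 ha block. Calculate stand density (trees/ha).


Formula: Stand Density = N_trees / Area_ha
Density = 1389 trees / 4.3 ha
Density = 323 trees/ha

323


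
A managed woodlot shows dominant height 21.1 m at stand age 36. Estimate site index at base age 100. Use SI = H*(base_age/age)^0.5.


Formula: SI = H_dom * (base_age / age)^0.5
Age ratio = 100 / 36 = 2.77778
sqrt(age_ratio) = 1.66667
SI = 21.1 * 1.66667 = 35.2 m

35.2


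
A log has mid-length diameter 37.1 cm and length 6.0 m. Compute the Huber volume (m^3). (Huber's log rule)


Huber: V = Am * L,  Am = pi*(Dm/200)^2
Am = pi*(37.1/200)^2 = 0.108103 m^2
V = 0.108103*6.0 = 0.6486 m^3

0.6486


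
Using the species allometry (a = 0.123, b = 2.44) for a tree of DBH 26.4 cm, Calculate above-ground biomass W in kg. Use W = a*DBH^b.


Formula: W = a * DBH^b  (allometric power law)
DBH^b = 26.4^2.44 = 2942.4804
W = 0.123 * 2942.4804 = 361.9 kg

361.9


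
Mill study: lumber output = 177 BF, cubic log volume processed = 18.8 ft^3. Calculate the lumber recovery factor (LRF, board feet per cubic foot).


Formula: LRF = Lumber Output (BF) / Log Input (ft^3)
LRF = 177 BF / 18.8 ft^3
LRF = 9.41 BF/ft^3

9.41


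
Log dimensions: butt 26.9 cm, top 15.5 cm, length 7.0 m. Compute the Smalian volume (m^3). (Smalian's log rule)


Smalian: V = (A1 + A2)/2 * L,  A = pi*(D/200)^2
A1 = pi*(26.9/200)^2 = 0.056832 m^2
A2 = pi*(15.5/200)^2 = 0.018869 m^2
V = (0.056832+0.018869)/2*7.0 = 0.265 m^3

0.265


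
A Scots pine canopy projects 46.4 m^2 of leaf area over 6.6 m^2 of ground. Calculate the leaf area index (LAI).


Formula: LAI = total leaf area / ground area  (dimensionless)
LAI = 46.4 m^2 / 6.6 m^2
LAI = 7.03

7.03


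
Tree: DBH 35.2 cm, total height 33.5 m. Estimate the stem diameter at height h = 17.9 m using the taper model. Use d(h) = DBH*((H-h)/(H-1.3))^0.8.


Taper: d(h) = DBH * ((H - h) / (H - 1.3))^0.8
Numerator = H - h = 33.5 - 17.9 = 15.6 m
Denominator = H - 1.3 = 33.5 - 1.3 = 32.2 m
Ratio = 15.6 / 32.2 = 0.48447
d = 35.2 * 0.48447^0.8 = 19.7 cm

19.7


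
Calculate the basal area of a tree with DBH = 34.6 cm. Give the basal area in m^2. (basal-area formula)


Formula: BA = pi * (DBH/2)^2 / 10000  (cm^2 to m^2)
Radius = DBH/2 = 34.6/2 = 17.3 cm
BA = pi * 17.3^2 / 10000
   = 940.2473 cm^2 / 10000
   = 0.094 m^2

0.094


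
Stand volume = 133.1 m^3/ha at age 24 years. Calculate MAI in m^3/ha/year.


Formula: MAI = Total Volume / Stand Age
MAI = 133.1 m^3/ha / 24 years
MAI = 5.55 m^3/ha/year

5.55


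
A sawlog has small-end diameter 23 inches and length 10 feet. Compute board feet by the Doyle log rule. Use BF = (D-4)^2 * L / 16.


Doyle: BF = (D - 4)^2 * L / 16
Adjusted diameter = 23 - 4 = 19 in
(D-4)^2 = 19^2 = 361
BF = 361 * 10 / 16 = 226 BF

226


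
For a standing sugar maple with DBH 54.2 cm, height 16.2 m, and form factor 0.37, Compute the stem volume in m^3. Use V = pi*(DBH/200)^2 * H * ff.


Formula: V = pi * (DBH/200)^2 * H * ff
Radius = DBH/200 = 54.2/200 = 0.271 m
Radius^2 = 0.271^2 = 0.073441 m^2
V = pi * 0.073441 * 16.2 * 0.37
V = 1.383 m^3

1.383


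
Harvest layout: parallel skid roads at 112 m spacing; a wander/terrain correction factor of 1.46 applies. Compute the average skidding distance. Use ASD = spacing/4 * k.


Formula: ASD = (spacing / 4) * correction
Uncorrected distance = spacing / 4 = 112 / 4 = 28 m
ASD = 28 * 1.46 = 41 m

41


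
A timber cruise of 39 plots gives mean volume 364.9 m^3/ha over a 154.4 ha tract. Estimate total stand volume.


Formula: Total Volume = Mean Volume per ha * Total Area
Total Volume = 364.9 m^3/ha * 154.4 ha
Total Volume = 56341 m^3

56341


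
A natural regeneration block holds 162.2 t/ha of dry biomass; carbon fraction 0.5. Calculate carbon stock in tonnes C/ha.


Formula: Carbon Stock = Biomass * Carbon Fraction
C = 162.2 t/ha * 0.5
C = 81.1 t C/ha

81.1


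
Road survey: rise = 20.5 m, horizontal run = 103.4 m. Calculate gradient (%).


Formula: Gradient = rise / run * 100
Gradient = 20.5 / 103.4 * 100 = 19.8%

19.8


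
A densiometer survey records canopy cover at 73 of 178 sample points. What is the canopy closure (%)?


Formula: Canopy closure = covered points / total points * 100
Closure = 73 / 178 * 100
Closure = 0.4101 * 100 = 41.0%

41.0


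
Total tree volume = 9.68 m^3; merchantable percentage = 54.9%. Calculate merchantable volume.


Formula: MV = V_total * (merchantable_pct / 100)
Merchantable fraction = 54.9% / 100 = 0.549
MV = 9.68 m^3 * 0.549 = 5.314 m^3

5.314


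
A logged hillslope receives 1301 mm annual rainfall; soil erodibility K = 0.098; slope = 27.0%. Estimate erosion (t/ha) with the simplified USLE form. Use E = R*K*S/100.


Formula: E = R * K * S / 100  (simplified USLE)
R * K = 1301 * 0.098 = 127.498
E = 127.498 * 27.0 / 100 = 34.42 t/ha

34.42


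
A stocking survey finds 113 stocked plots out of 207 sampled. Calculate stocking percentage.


Formula: Stocking % = stocked plots / total plots * 100
Stocking = 113 / 207 * 100
Stocking = 0.5459 * 100 = 54.6%

54.6


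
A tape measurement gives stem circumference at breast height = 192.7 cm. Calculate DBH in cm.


Formula: DBH = C / pi
DBH = 192.7 / pi
pi = 3.14159...
DBH = 61.3 cm

61.3


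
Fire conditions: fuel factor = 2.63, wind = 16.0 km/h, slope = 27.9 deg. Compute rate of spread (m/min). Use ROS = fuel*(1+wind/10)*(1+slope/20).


Formula: ROS = fuel * (1 + wind/10) * (1 + slope/20)
Wind factor = 1 + 16.0/10 = 2.6
Slope factor = 1 + 27.9/20 = 2.395
ROS = 2.63 * 2.6 * 2.395 = 16.38 m/min

16.38


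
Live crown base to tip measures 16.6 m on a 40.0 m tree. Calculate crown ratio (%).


Formula: Crown Ratio = (Crown Length / Total Height) * 100
CR = (16.6 m / 40.0 m) * 100
CR = 0.415 * 100 = 41.5%

41.5


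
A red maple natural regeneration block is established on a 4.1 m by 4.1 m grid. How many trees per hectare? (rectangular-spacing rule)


Formula: TPH = 10000 m^2/ha / (spacing_x * spacing_y)
Area per tree = 4.1 m * 4.1 m = 16.81 m^2
TPH = 10000 / 16.81 = 595 trees/ha

595


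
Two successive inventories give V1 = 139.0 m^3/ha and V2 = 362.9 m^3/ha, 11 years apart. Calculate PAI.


Formula: PAI = (V_T2 - V_T1) / (T2 - T1)
Volume increment = 362.9 - 139.0 = 223.9 m^3/ha
PAI = 223.9 / 11 = 20.35 m^3/ha/year

20.35


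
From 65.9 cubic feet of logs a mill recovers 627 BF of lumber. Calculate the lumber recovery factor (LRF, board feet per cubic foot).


Formula: LRF = Lumber Output (BF) / Log Input (ft^3)
LRF = 627 BF / 65.9 ft^3
LRF = 9.51 BF/ft^3

9.51


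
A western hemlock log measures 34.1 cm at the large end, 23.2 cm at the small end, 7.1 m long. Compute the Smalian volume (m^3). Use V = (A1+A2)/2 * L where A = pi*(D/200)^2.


Smalian: V = (A1 + A2)/2 * L,  A = pi*(D/200)^2
A1 = pi*(34.1/200)^2 = 0.091327 m^2
A2 = pi*(23.2/200)^2 = 0.042273 m^2
V = (0.091327+0.042273)/2*7.1 = 0.4743 m^3

0.4743


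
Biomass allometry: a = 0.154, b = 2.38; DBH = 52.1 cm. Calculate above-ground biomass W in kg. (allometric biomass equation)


Formula: W = a * DBH^b  (allometric power law)
DBH^b = 52.1^2.38 = 12191.9671
W = 0.154 * 12191.9671 = 1877.6 kg

1877.6


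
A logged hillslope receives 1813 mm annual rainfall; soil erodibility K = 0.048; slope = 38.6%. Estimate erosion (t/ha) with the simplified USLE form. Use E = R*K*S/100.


Formula: E = R * K * S / 100  (simplified USLE)
R * K = 1813 * 0.048 = 87.024
E = 87.024 * 38.6 / 100 = 33.59 t/ha

33.59


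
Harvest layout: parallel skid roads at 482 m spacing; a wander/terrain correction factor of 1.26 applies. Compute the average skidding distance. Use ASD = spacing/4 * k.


Formula: ASD = (spacing / 4) * correction
Uncorrected distance = spacing / 4 = 482 / 4 = 120.5 m
ASD = 120.5 * 1.26 = 152 m

152


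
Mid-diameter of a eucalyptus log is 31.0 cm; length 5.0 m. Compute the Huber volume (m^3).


Huber: V = Am * L,  Am = pi*(Dm/200)^2
Am = pi*(31.0/200)^2 = 0.075477 m^2
V = 0.075477*5.0 = 0.3774 m^3

0.3774


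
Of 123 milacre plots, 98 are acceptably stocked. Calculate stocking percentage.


Formula: Stocking % = stocked plots / total plots * 100
Stocking = 98 / 123 * 100
Stocking = 0.7967 * 100 = 79.7%

79.7


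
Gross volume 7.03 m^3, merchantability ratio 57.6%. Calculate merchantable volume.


Formula: MV = V_total * (merchantable_pct / 100)
Merchantable fraction = 57.6% / 100 = 0.576
MV = 7.03 m^3 * 0.576 = 4.049 m^3

4.049


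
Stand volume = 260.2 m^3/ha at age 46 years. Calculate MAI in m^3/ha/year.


Formula: MAI = Total Volume / Stand Age
MAI = 260.2 m^3/ha / 46 years
MAI = 5.66 m^3/ha/year

5.66


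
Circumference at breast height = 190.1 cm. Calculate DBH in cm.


Formula: DBH = C / pi
DBH = 190.1 / pi
pi = 3.14159...
DBH = 60.5 cm

60.5


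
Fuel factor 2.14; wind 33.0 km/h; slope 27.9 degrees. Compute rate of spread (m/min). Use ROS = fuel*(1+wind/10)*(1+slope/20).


Formula: ROS = fuel * (1 + wind/10) * (1 + slope/20)
Wind factor = 1 + 33.0/10 = 4.3
Slope factor = 1 + 27.9/20 = 2.395
ROS = 2.14 * 4.3 * 2.395 = 22.04 m/min

22.04


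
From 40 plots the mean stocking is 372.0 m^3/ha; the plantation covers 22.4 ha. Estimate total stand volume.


Formula: Total Volume = Mean Volume per ha * Total Area
Total Volume = 372.0 m^3/ha * 22.4 ha
Total Volume = 8333 m^3

8333


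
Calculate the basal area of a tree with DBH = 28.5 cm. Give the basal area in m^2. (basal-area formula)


Formula: BA = pi * (DBH/2)^2 / 10000  (cm^2 to m^2)
Radius = DBH/2 = 28.5/2 = 14.25 cm
BA = pi * 14.25^2 / 10000
   = 637.9397 cm^2 / 10000
   = 0.0638 m^2

0.0638


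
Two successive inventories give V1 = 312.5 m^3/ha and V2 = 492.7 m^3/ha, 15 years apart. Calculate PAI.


Formula: PAI = (V_T2 - V_T1) / (T2 - T1)
Volume increment = 492.7 - 312.5 = 180.2 m^3/ha
PAI = 180.2 / 15 = 12.01 m^3/ha/year

12.01


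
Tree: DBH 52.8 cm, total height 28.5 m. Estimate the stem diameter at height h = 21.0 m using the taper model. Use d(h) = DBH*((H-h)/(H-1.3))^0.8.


Taper: d(h) = DBH * ((H - h) / (H - 1.3))^0.8
Numerator = H - h = 28.5 - 21.0 = 7.5 m
Denominator = H - 1.3 = 28.5 - 1.3 = 27.2 m
Ratio = 7.5 / 27.2 = 0.27574
d = 52.8 * 0.27574^0.8 = 18.8 cm

18.8


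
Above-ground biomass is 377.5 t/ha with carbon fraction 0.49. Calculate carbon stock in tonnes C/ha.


Formula: Carbon Stock = Biomass * Carbon Fraction
C = 377.5 t/ha * 0.49
C = 185.0 t C/ha

185.0


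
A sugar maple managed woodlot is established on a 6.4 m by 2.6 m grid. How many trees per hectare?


Formula: TPH = 10000 m^2/ha / (spacing_x * spacing_y)
Area per tree = 6.4 m * 2.6 m = 16.64 m^2
TPH = 10000 / 16.64 = 601 trees/ha

601


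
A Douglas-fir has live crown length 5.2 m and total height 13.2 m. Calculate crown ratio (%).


Formula: Crown Ratio = (Crown Length / Total Height) * 100
CR = (5.2 m / 13.2 m) * 100
CR = 0.3939 * 100 = 39.4%

39.4


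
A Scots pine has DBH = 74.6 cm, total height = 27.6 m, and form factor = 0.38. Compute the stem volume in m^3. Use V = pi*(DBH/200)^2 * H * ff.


Formula: V = pi * (DBH/200)^2 * H * ff
Radius = DBH/200 = 74.6/200 = 0.373 m
Radius^2 = 0.373^2 = 0.139129 m^2
V = pi * 0.139129 * 27.6 * 0.38
V = 4.584 m^3

4.584


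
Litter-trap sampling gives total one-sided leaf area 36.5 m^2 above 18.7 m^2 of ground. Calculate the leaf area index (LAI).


Formula: LAI = total leaf area / ground area  (dimensionless)
LAI = 36.5 m^2 / 18.7 m^2
LAI = 1.95

1.95


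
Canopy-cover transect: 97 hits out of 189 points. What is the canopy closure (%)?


Formula: Canopy closure = covered points / total points * 100
Closure = 97 / 189 * 100
Closure = 0.5132 * 100 = 51.3%

51.3


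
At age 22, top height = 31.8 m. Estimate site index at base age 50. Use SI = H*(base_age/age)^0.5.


Formula: SI = H_dom * (base_age / age)^0.5
Age ratio = 50 / 22 = 2.27273
sqrt(age_ratio) = 1.50756
SI = 31.8 * 1.50756 = 47.9 m

47.9


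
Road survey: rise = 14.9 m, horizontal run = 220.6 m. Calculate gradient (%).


Formula: Gradient = rise / run * 100
Gradient = 14.9 / 220.6 * 100 = 6.8%

6.8


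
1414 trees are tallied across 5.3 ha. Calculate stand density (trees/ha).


Formula: Stand Density = N_trees / Area_ha
Density = 1414 trees / 5.3 ha
Density = 267 trees/ha

267


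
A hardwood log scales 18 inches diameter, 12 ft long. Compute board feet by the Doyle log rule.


Doyle: BF = (D - 4)^2 * L / 16
Adjusted diameter = 18 - 4 = 14 in
(D-4)^2 = 14^2 = 196
BF = 196 * 12 / 16 = 147 BF

147


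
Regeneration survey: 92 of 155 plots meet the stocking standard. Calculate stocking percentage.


Formula: Stocking % = stocked plots / total plots * 100
Stocking = 92 / 155 * 100
Stocking = 0.5935 * 100 = 59.4%

59.4


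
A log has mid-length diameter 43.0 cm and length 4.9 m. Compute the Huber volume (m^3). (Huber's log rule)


Huber: V = Am * L,  Am = pi*(Dm/200)^2
Am = pi*(43.0/200)^2 = 0.14522 m^2
V = 0.14522*4.9 = 0.7116 m^3

0.7116


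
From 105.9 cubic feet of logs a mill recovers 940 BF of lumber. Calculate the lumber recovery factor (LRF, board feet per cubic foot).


Formula: LRF = Lumber Output (BF) / Log Input (ft^3)
LRF = 940 BF / 105.9 ft^3
LRF = 8.88 BF/ft^3

8.88


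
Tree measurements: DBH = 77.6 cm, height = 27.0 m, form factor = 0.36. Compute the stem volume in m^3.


Formula: V = pi * (DBH/200)^2 * H * ff
Radius = DBH/200 = 77.6/200 = 0.388 m
Radius^2 = 0.388^2 = 0.150544 m^2
V = pi * 0.150544 * 27.0 * 0.36
V = 4.597 m^3

4.597


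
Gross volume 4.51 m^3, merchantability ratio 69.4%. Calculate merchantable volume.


Formula: MV = V_total * (merchantable_pct / 100)
Merchantable fraction = 69.4% / 100 = 0.694
MV = 4.51 m^3 * 0.694 = 3.13 m^3

3.13


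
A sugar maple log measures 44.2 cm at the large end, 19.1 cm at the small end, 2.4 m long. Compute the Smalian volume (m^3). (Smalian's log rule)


Smalian: V = (A1 + A2)/2 * L,  A = pi*(D/200)^2
A1 = pi*(44.2/200)^2 = 0.153439 m^2
A2 = pi*(19.1/200)^2 = 0.028652 m^2
V = (0.153439+0.028652)/2*2.4 = 0.2185 m^3

0.2185


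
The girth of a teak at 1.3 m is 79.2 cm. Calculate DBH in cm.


Formula: DBH = C / pi
DBH = 79.2 / pi
pi = 3.14159...
DBH = 25.2 cm

25.2


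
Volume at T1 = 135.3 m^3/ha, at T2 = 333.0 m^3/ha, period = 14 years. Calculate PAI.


Formula: PAI = (V_T2 - V_T1) / (T2 - T1)
Volume increment = 333.0 - 135.3 = 197.7 m^3/ha
PAI = 197.7 / 14 = 14.12 m^3/ha/year

14.12


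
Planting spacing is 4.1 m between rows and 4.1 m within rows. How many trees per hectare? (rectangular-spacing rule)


Formula: TPH = 10000 m^2/ha / (spacing_x * spacing_y)
Area per tree = 4.1 m * 4.1 m = 16.81 m^2
TPH = 10000 / 16.81 = 595 trees/ha

595


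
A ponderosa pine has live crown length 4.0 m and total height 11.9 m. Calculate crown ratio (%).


Formula: Crown Ratio = (Crown Length / Total Height) * 100
CR = (4.0 m / 11.9 m) * 100
CR = 0.3361 * 100 = 33.6%

33.6


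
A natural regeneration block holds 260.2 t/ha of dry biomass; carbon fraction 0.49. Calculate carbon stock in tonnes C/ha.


Formula: Carbon Stock = Biomass * Carbon Fraction
C = 260.2 t/ha * 0.49
C = 127.5 t C/ha

127.5


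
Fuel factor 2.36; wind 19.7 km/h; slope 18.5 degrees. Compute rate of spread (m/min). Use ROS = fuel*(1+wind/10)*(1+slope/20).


Formula: ROS = fuel * (1 + wind/10) * (1 + slope/20)
Wind factor = 1 + 19.7/10 = 2.97
Slope factor = 1 + 18.5/20 = 1.925
ROS = 2.36 * 2.97 * 1.925 = 13.49 m/min

13.49


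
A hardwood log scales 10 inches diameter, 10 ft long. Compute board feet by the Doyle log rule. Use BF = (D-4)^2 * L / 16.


Doyle: BF = (D - 4)^2 * L / 16
Adjusted diameter = 10 - 4 = 6 in
(D-4)^2 = 6^2 = 36
BF = 36 * 10 / 16 = 23 BF

23


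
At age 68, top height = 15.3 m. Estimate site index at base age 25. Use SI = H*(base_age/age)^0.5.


Formula: SI = H_dom * (base_age / age)^0.5
Age ratio = 25 / 68 = 0.36765
sqrt(age_ratio) = 0.60634
SI = 15.3 * 0.60634 = 9.3 m

9.3


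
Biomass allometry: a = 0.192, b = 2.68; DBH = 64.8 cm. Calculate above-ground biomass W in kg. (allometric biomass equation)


Formula: W = a * DBH^b  (allometric power law)
DBH^b = 64.8^2.68 = 71617.8066
W = 0.192 * 71617.8066 = 13750.6 kg

13750.6


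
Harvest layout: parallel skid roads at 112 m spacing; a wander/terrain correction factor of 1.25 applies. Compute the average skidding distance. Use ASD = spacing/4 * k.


Formula: ASD = (spacing / 4) * correction
Uncorrected distance = spacing / 4 = 112 / 4 = 28 m
ASD = 28 * 1.25 = 35 m

35


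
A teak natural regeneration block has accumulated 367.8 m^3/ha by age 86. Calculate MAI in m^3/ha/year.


Formula: MAI = Total Volume / Stand Age
MAI = 367.8 m^3/ha / 86 years
MAI = 4.28 m^3/ha/year

4.28


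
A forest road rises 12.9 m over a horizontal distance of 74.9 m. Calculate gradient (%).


Formula: Gradient = rise / run * 100
Gradient = 12.9 / 74.9 * 100 = 17.2%

17.2


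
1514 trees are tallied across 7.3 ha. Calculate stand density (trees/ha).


Formula: Stand Density = N_trees / Area_ha
Density = 1514 trees / 7.3 ha
Density = 207 trees/ha

207


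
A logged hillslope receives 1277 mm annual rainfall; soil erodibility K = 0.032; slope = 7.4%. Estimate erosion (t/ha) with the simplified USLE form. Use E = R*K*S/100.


Formula: E = R * K * S / 100  (simplified USLE)
R * K = 1277 * 0.032 = 40.864
E = 40.864 * 7.4 / 100 = 3.02 t/ha

3.02


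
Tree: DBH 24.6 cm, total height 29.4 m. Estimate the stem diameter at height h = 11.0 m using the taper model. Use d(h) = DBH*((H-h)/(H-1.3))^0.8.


Taper: d(h) = DBH * ((H - h) / (H - 1.3))^0.8
Numerator = H - h = 29.4 - 11.0 = 18.4 m
Denominator = H - 1.3 = 29.4 - 1.3 = 28.1 m
Ratio = 18.4 / 28.1 = 0.6548
d = 24.6 * 0.6548^0.8 = 17.5 cm

17.5


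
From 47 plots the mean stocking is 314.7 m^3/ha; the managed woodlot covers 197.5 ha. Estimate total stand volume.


Formula: Total Volume = Mean Volume per ha * Total Area
Total Volume = 314.7 m^3/ha * 197.5 ha
Total Volume = 62153 m^3

62153


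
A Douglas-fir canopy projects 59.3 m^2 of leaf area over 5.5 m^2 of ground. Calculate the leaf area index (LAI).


Formula: LAI = total leaf area / ground area  (dimensionless)
LAI = 59.3 m^2 / 5.5 m^2
LAI = 10.78

10.78


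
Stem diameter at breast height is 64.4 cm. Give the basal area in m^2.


Formula: BA = pi * (DBH/2)^2 / 10000  (cm^2 to m^2)
Radius = DBH/2 = 64.4/2 = 32.2 cm
BA = pi * 32.2^2 / 10000
   = 3257.3289 cm^2 / 10000
   = 0.3257 m^2

0.3257


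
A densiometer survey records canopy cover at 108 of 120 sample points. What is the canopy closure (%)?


Formula: Canopy closure = covered points / total points * 100
Closure = 108 / 120 * 100
Closure = 0.9 * 100 = 90.0%

90.0


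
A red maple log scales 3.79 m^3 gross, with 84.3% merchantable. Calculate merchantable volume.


Formula: MV = V_total * (merchantable_pct / 100)
Merchantable fraction = 84.3% / 100 = 0.843
MV = 3.79 m^3 * 0.843 = 3.195 m^3

3.195


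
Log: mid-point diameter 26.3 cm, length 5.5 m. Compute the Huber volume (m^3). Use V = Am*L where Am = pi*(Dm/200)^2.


Huber: V = Am * L,  Am = pi*(Dm/200)^2
Am = pi*(26.3/200)^2 = 0.054325 m^2
V = 0.054325*5.5 = 0.2988 m^3

0.2988


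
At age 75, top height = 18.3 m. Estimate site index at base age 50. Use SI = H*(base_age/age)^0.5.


Formula: SI = H_dom * (base_age / age)^0.5
Age ratio = 50 / 75 = 0.66667
sqrt(age_ratio) = 0.8165
SI = 18.3 * 0.8165 = 14.9 m

14.9


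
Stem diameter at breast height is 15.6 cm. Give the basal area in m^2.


Formula: BA = pi * (DBH/2)^2 / 10000  (cm^2 to m^2)
Radius = DBH/2 = 15.6/2 = 7.8 cm
BA = pi * 7.8^2 / 10000
   = 191.1345 cm^2 / 10000
   = 0.0191 m^2

0.0191


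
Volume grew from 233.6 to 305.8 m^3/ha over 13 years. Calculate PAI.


Formula: PAI = (V_T2 - V_T1) / (T2 - T1)
Volume increment = 305.8 - 233.6 = 72.2 m^3/ha
PAI = 72.2 / 13 = 5.55 m^3/ha/year

5.55


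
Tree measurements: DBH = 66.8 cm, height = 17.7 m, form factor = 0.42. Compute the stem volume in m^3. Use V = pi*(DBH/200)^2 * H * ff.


Formula: V = pi * (DBH/200)^2 * H * ff
Radius = DBH/200 = 66.8/200 = 0.334 m
Radius^2 = 0.334^2 = 0.111556 m^2
V = pi * 0.111556 * 17.7 * 0.42
V = 2.605 m^3

2.605


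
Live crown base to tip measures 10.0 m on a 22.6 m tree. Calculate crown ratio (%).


Formula: Crown Ratio = (Crown Length / Total Height) * 100
CR = (10.0 m / 22.6 m) * 100
CR = 0.4425 * 100 = 44.2%

44.2


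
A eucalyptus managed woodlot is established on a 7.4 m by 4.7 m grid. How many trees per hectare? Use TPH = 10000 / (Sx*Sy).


Formula: TPH = 10000 m^2/ha / (spacing_x * spacing_y)
Area per tree = 7.4 m * 4.7 m = 34.78 m^2
TPH = 10000 / 34.78 = 288 trees/ha

288


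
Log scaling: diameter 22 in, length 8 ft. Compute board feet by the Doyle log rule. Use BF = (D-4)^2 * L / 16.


Doyle: BF = (D - 4)^2 * L / 16
Adjusted diameter = 22 - 4 = 18 in
(D-4)^2 = 18^2 = 324
BF = 324 * 8 / 16 = 162 BF

162


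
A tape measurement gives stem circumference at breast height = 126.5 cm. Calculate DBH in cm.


Formula: DBH = C / pi
DBH = 126.5 / pi
pi = 3.14159...
DBH = 40.3 cm

40.3


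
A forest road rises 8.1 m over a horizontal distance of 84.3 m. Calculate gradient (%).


Formula: Gradient = rise / run * 100
Gradient = 8.1 / 84.3 * 100 = 9.6%

9.6


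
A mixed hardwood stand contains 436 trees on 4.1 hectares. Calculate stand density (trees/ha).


Formula: Stand Density = N_trees / Area_ha
Density = 436 trees / 4.1 ha
Density = 106 trees/ha

106


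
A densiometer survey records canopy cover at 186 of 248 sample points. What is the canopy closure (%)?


Formula: Canopy closure = covered points / total points * 100
Closure = 186 / 248 * 100
Closure = 0.75 * 100 = 75.0%

75.0


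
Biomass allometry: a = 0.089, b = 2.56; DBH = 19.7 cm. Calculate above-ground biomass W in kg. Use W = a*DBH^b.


Formula: W = a * DBH^b  (allometric power law)
DBH^b = 19.7^2.56 = 2059.8402
W = 0.089 * 2059.8402 = 183.3 kg

183.3


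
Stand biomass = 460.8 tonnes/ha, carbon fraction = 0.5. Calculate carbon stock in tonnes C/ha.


Formula: Carbon Stock = Biomass * Carbon Fraction
C = 460.8 t/ha * 0.5
C = 230.4 t C/ha

230.4


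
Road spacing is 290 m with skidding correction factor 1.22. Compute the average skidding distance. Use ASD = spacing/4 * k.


Formula: ASD = (spacing / 4) * correction
Uncorrected distance = spacing / 4 = 290 / 4 = 72.5 m
ASD = 72.5 * 1.22 = 88 m

88


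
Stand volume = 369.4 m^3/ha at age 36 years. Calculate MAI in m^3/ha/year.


Formula: MAI = Total Volume / Stand Age
MAI = 369.4 m^3/ha / 36 years
MAI = 10.26 m^3/ha/year

10.26


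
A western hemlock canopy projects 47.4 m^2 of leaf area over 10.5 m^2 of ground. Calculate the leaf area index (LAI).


Formula: LAI = total leaf area / ground area  (dimensionless)
LAI = 47.4 m^2 / 10.5 m^2
LAI = 4.51

4.51


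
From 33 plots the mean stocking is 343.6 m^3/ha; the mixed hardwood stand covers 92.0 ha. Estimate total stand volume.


Formula: Total Volume = Mean Volume per ha * Total Area
Total Volume = 343.6 m^3/ha * 92.0 ha
Total Volume = 31611 m^3

31611


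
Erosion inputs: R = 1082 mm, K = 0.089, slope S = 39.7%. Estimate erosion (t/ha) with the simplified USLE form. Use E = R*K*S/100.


Formula: E = R * K * S / 100  (simplified USLE)
R * K = 1082 * 0.089 = 96.298
E = 96.298 * 39.7 / 100 = 38.23 t/ha

38.23


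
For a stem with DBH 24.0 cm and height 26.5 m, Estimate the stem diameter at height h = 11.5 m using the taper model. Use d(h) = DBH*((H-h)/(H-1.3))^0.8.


Taper: d(h) = DBH * ((H - h) / (H - 1.3))^0.8
Numerator = H - h = 26.5 - 11.5 = 15.0 m
Denominator = H - 1.3 = 26.5 - 1.3 = 25.2 m
Ratio = 15.0 / 25.2 = 0.59524
d = 24.0 * 0.59524^0.8 = 15.8 cm

15.8


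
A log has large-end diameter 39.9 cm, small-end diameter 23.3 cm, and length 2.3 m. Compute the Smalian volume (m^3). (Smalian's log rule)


Smalian: V = (A1 + A2)/2 * L,  A = pi*(D/200)^2
A1 = pi*(39.9/200)^2 = 0.125036 m^2
A2 = pi*(23.3/200)^2 = 0.042638 m^2
V = (0.125036+0.042638)/2*2.3 = 0.1928 m^3

0.1928


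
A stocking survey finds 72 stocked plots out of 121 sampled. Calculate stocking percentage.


Formula: Stocking % = stocked plots / total plots * 100
Stocking = 72 / 121 * 100
Stocking = 0.595 * 100 = 59.5%

59.5


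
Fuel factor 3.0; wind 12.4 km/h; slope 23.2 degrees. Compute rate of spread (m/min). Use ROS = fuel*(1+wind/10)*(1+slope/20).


Formula: ROS = fuel * (1 + wind/10) * (1 + slope/20)
Wind factor = 1 + 12.4/10 = 2.24
Slope factor = 1 + 23.2/20 = 2.16
ROS = 3.0 * 2.24 * 2.16 = 14.52 m/min

14.52


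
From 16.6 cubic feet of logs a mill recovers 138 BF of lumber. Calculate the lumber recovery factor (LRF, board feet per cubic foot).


Formula: LRF = Lumber Output (BF) / Log Input (ft^3)
LRF = 138 BF / 16.6 ft^3
LRF = 8.31 BF/ft^3

8.31


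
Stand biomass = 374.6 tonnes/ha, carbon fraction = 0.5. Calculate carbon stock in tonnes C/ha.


Formula: Carbon Stock = Biomass * Carbon Fraction
C = 374.6 t/ha * 0.5
C = 187.3 t C/ha

187.3


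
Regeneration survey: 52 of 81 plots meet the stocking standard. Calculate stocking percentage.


Formula: Stocking % = stocked plots / total plots * 100
Stocking = 52 / 81 * 100
Stocking = 0.642 * 100 = 64.2%

64.2


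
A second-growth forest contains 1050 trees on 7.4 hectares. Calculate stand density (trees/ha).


Formula: Stand Density = N_trees / Area_ha
Density = 1050 trees / 7.4 ha
Density = 142 trees/ha

142


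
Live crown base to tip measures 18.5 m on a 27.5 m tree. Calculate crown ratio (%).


Formula: Crown Ratio = (Crown Length / Total Height) * 100
CR = (18.5 m / 27.5 m) * 100
CR = 0.6727 * 100 = 67.3%

67.3


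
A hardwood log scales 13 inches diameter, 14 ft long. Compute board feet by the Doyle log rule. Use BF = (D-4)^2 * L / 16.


Doyle: BF = (D - 4)^2 * L / 16
Adjusted diameter = 13 - 4 = 9 in
(D-4)^2 = 9^2 = 81
BF = 81 * 14 / 16 = 71 BF

71


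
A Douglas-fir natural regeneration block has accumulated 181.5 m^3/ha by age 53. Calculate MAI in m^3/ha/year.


Formula: MAI = Total Volume / Stand Age
MAI = 181.5 m^3/ha / 53 years
MAI = 3.42 m^3/ha/year

3.42


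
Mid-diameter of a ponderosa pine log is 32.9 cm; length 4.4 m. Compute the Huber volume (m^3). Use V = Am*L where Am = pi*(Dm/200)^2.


Huber: V = Am * L,  Am = pi*(Dm/200)^2
Am = pi*(32.9/200)^2 = 0.085012 m^2
V = 0.085012*4.4 = 0.3741 m^3

0.3741


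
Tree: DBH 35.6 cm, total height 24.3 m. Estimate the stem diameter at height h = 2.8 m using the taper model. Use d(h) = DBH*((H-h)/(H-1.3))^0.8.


Taper: d(h) = DBH * ((H - h) / (H - 1.3))^0.8
Numerator = H - h = 24.3 - 2.8 = 21.5 m
Denominator = H - 1.3 = 24.3 - 1.3 = 23.0 m
Ratio = 21.5 / 23.0 = 0.93478
d = 35.6 * 0.93478^0.8 = 33.7 cm

33.7


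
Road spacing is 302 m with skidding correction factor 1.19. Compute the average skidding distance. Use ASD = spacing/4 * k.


Formula: ASD = (spacing / 4) * correction
Uncorrected distance = spacing / 4 = 302 / 4 = 75.5 m
ASD = 75.5 * 1.19 = 90 m

90


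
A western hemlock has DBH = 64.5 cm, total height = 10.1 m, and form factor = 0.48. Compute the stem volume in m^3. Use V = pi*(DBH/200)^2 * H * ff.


Formula: V = pi * (DBH/200)^2 * H * ff
Radius = DBH/200 = 64.5/200 = 0.3225 m
Radius^2 = 0.3225^2 = 0.10400625 m^2
V = pi * 0.10400625 * 10.1 * 0.48
V = 1.584 m^3

1.584


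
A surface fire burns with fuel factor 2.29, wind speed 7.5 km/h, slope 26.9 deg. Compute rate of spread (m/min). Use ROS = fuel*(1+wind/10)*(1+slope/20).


Formula: ROS = fuel * (1 + wind/10) * (1 + slope/20)
Wind factor = 1 + 7.5/10 = 1.75
Slope factor = 1 + 26.9/20 = 2.345
ROS = 2.29 * 1.75 * 2.345 = 9.4 m/min

9.4


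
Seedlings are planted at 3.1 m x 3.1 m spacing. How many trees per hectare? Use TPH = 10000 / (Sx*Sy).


Formula: TPH = 10000 m^2/ha / (spacing_x * spacing_y)
Area per tree = 3.1 m * 3.1 m = 9.61 m^2
TPH = 10000 / 9.61 = 1041 trees/ha

1041


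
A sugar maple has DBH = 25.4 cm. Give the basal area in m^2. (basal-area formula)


Formula: BA = pi * (DBH/2)^2 / 10000  (cm^2 to m^2)
Radius = DBH/2 = 25.4/2 = 12.7 cm
BA = pi * 12.7^2 / 10000
   = 506.7075 cm^2 / 10000
   = 0.0507 m^2

0.0507


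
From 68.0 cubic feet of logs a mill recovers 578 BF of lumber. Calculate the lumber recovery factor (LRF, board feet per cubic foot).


Formula: LRF = Lumber Output (BF) / Log Input (ft^3)
LRF = 578 BF / 68.0 ft^3
LRF = 8.5 BF/ft^3

8.5


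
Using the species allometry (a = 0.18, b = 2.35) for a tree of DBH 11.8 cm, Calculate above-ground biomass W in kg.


Formula: W = a * DBH^b  (allometric power law)
DBH^b = 11.8^2.35 = 330.3108
W = 0.18 * 330.3108 = 59.5 kg

59.5


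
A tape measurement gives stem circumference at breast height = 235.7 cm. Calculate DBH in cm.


Formula: DBH = C / pi
DBH = 235.7 / pi
pi = 3.14159...
DBH = 75.0 cm

75.0


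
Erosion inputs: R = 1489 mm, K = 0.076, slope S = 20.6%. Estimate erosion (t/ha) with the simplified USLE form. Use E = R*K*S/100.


Formula: E = R * K * S / 100  (simplified USLE)
R * K = 1489 * 0.076 = 113.164
E = 113.164 * 20.6 / 100 = 23.31 t/ha

23.31


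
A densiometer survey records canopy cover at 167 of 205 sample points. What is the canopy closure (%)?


Formula: Canopy closure = covered points / total points * 100
Closure = 167 / 205 * 100
Closure = 0.8146 * 100 = 81.5%

81.5


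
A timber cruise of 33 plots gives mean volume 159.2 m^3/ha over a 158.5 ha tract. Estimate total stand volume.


Formula: Total Volume = Mean Volume per ha * Total Area
Total Volume = 159.2 m^3/ha * 158.5 ha
Total Volume = 25233 m^3

25233


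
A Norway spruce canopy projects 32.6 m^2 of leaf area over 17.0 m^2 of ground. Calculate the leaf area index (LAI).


Formula: LAI = total leaf area / ground area  (dimensionless)
LAI = 32.6 m^2 / 17.0 m^2
LAI = 1.92

1.92


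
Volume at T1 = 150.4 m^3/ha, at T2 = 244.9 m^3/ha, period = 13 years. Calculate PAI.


Formula: PAI = (V_T2 - V_T1) / (T2 - T1)
Volume increment = 244.9 - 150.4 = 94.5 m^3/ha
PAI = 94.5 / 13 = 7.27 m^3/ha/year

7.27


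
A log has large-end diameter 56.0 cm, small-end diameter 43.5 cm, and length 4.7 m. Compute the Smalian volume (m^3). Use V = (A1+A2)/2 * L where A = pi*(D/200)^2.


Smalian: V = (A1 + A2)/2 * L,  A = pi*(D/200)^2
A1 = pi*(56.0/200)^2 = 0.246301 m^2
A2 = pi*(43.5/200)^2 = 0.148617 m^2
V = (0.246301+0.148617)/2*4.7 = 0.9281 m^3

0.9281


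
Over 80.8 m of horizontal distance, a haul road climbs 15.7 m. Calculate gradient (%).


Formula: Gradient = rise / run * 100
Gradient = 15.7 / 80.8 * 100 = 19.4%

19.4


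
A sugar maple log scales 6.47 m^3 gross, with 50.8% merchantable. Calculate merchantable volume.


Formula: MV = V_total * (merchantable_pct / 100)
Merchantable fraction = 50.8% / 100 = 0.508
MV = 6.47 m^3 * 0.508 = 3.287 m^3

3.287


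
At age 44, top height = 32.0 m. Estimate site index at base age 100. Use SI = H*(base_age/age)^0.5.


Formula: SI = H_dom * (base_age / age)^0.5
Age ratio = 100 / 44 = 2.27273
sqrt(age_ratio) = 1.50756
SI = 32.0 * 1.50756 = 48.2 m

48.2
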